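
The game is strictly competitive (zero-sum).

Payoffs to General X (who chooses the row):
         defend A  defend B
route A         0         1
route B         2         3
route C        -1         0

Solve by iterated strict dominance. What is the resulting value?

Column defend B is strictly dominated by defend A for General Y (0<1, 2<3, -1<0); eliminate defend B.
Row route A is strictly dominated by row route B (2>0); eliminate route A.
Row route C is strictly dominated by row route B (2>-1); eliminate route C.
Only (route B, defend A) remains, with payoff 2.

2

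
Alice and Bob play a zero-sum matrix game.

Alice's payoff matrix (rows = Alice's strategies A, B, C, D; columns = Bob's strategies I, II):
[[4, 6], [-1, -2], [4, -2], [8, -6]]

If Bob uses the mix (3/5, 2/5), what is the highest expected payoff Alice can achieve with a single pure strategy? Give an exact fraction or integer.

24/5

A: (4)·(3/5) + (6)·(2/5) = 24/5.
B: (-1)·(3/5) + (-2)·(2/5) = -7/5.
C: (4)·(3/5) + (-2)·(2/5) = 8/5.
D: (8)·(3/5) + (-6)·(2/5) = 12/5.
The best pure response is A with expected payoff 24/5.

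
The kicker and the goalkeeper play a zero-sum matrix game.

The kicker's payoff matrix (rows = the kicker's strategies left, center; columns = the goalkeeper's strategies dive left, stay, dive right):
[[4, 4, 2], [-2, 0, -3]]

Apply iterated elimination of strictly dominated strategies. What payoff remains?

2

Column dive left is strictly dominated by dive right for the goalkeeper (2<4, -3<-2); eliminate dive left.
Column stay is strictly dominated by dive right for the goalkeeper (2<4, -3<0); eliminate stay.
Row center is strictly dominated by row left (2>-3); eliminate center.
Only (left, dive right) remains, with payoff 2.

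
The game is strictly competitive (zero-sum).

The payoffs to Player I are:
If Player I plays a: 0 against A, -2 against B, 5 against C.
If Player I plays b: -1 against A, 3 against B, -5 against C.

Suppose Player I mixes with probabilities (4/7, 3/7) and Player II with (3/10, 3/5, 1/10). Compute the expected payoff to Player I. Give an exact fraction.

Against (3/10, 3/5, 1/10), each row's expected payoff is a: -7/10; b: 1.
Taking the (4/7, 3/7)-weighted average: (4/7)·(-7/10) + (3/7)·(1) = 1/35.

1/35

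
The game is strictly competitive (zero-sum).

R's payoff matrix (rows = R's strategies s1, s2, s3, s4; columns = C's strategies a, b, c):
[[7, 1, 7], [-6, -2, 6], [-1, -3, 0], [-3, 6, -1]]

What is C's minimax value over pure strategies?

6

The worst case (largest entry) in each column is a: 7, b: 6, c: 7.
The best (smallest) of these is 6.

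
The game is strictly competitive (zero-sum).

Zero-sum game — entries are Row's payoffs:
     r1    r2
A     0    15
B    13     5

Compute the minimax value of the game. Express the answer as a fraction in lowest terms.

195/23

Row minima are 0 and 5, so Row's maximin is 5; column maxima are 13 and 15, so Column's minimax is 13. These differ, so the equilibrium is in mixed strategies.
Let Row play A with probability p. Column is indifferent when 13(1−p) = 15p + 5(1−p), giving p = 8/23.
Let Column play r1 with probability q. Row is indifferent when 15(1−q) = 13q + 5(1−q), giving q = 10/23.
The value is 0·(10/23) + (15)·(13/23) = 195/23.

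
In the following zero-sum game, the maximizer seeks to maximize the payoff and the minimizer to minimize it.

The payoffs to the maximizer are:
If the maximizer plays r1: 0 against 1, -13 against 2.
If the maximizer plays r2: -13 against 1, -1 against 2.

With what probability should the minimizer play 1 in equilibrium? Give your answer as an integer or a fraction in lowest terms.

12/25

Row minima are -13 and -13, so the maximizer's maximin is -13; column maxima are 0 and -1, so the minimizer's minimax is -1. These differ, so the equilibrium is in mixed strategies.
Let the minimizer play 1 with probability q. The maximizer is indifferent when −13(1−q) = −13q − (1−q), giving q = 12/25.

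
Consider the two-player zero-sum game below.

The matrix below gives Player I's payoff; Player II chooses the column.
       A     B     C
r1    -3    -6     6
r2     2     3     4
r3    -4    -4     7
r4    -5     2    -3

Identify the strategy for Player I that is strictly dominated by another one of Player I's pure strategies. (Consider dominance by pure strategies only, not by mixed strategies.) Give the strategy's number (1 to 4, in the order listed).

4

Compare r4 with r2: 2 > -5, 3 > 2, 4 > -3.
So r2 strictly dominates r4 for Player I; r4 is strictly dominated.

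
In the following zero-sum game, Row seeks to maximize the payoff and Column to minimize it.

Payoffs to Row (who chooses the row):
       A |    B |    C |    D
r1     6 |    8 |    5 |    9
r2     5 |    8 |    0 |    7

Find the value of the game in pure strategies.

Row minima: 5, 0 → Row's maximin is 5.
Column maxima: 6, 8, 5, 9 → Column's minimax is 5.
They coincide at (r1, C), so the value is 5.

5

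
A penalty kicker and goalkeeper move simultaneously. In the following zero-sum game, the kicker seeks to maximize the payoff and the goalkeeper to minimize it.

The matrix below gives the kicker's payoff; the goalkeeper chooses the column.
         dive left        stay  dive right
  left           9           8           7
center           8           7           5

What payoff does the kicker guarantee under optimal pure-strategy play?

7

Row minima: 7, 5 → the kicker's maximin is 7.
Column maxima: 9, 8, 7 → the goalkeeper's minimax is 7.
They coincide at (left, dive right), so the value is 7.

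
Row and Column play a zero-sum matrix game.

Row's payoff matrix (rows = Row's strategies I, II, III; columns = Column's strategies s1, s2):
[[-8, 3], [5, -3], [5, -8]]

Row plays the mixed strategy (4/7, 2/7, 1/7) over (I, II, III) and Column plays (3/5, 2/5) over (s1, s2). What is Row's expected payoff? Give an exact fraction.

-11/7

Against (3/5, 2/5), each row's expected payoff is I: -18/5; II: 9/5; III: -1/5.
Taking the (4/7, 2/7, 1/7)-weighted average: (4/7)·(-18/5) + (2/7)·(9/5) + (1/7)·(-1/5) = -11/7.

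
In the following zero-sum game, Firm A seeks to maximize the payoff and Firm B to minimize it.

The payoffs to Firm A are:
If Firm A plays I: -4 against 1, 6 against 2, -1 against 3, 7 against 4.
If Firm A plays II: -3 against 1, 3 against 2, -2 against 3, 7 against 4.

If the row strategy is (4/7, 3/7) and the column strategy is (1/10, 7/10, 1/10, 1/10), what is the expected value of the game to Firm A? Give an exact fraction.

Against (1/10, 7/10, 1/10, 1/10), each row's expected payoff is I: 22/5; II: 23/10.
Taking the (4/7, 3/7)-weighted average: (4/7)·(22/5) + (3/7)·(23/10) = 7/2.

7/2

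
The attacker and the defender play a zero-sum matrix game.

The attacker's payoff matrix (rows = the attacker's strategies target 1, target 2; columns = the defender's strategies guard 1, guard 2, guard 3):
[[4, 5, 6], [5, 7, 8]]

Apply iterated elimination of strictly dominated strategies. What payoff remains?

5

Row target 1 is strictly dominated by row target 2 (5>4, 7>5, 8>6); eliminate target 1.
Column guard 3 is strictly dominated by guard 1 for the defender (5<8); eliminate guard 3.
Column guard 2 is strictly dominated by guard 1 for the defender (5<7); eliminate guard 2.
Only (target 2, guard 1) remains, with payoff 5.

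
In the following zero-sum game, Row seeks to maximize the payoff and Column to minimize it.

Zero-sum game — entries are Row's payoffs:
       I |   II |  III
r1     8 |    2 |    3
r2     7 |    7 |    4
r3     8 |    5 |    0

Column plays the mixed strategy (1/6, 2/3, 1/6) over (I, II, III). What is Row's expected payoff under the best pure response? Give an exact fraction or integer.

13/2

r1: (8)·(1/6) + (2)·(2/3) + (3)·(1/6) = 19/6.
r2: (7)·(1/6) + (7)·(2/3) + (4)·(1/6) = 13/2.
r3: (8)·(1/6) + (5)·(2/3) + (0)·(1/6) = 14/3.
The best pure response is r2 with expected payoff 13/2.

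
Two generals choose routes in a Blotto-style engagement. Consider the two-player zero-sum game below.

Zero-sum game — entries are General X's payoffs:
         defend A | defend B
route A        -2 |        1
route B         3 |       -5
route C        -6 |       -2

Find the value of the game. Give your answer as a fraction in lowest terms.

-7/11

Row route C is strictly dominated by row route A, so General X never plays it.
The remaining 2×2 game on (route A, route B) × (defend A, defend B) has no saddle point. Let General X play route A with probability p; indifference gives −2p + 3(1−p) = p − 5(1−p), so p = 8/11.
Similarly General Y's optimal q on defend A is 6/11, and the value is -2·(6/11) + (1)·(5/11) = -7/11.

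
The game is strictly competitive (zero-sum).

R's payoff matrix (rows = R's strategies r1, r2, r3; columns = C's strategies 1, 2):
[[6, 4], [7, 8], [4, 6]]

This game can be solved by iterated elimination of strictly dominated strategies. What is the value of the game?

7

Row r1 is strictly dominated by row r2 (7>6, 8>4); eliminate r1.
Column 2 is strictly dominated by 1 for C (7<8, 4<6); eliminate 2.
Row r3 is strictly dominated by row r2 (7>4); eliminate r3.
Only (r2, 1) remains, with payoff 7.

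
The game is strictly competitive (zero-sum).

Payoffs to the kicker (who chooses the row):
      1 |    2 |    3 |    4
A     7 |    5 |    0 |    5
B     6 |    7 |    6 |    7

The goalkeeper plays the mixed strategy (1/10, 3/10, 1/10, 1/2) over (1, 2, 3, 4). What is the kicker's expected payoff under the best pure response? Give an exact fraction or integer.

34/5

A: (7)·(1/10) + (5)·(3/10) + (0)·(1/10) + (5)·(1/2) = 47/10.
B: (6)·(1/10) + (7)·(3/10) + (6)·(1/10) + (7)·(1/2) = 34/5.
The best pure response is B with expected payoff 34/5.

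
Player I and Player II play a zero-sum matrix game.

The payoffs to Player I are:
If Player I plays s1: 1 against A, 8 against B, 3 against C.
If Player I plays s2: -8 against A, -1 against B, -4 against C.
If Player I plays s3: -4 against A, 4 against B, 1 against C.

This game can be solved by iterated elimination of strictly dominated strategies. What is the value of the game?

Column C is strictly dominated by A for Player II (1<3, -8<-4, -4<1); eliminate C.
Column B is strictly dominated by A for Player II (1<8, -8<-1, -4<4); eliminate B.
Row s3 is strictly dominated by row s1 (1>-4); eliminate s3.
Row s2 is strictly dominated by row s1 (1>-8); eliminate s2.
Only (s1, A) remains, with payoff 1.

1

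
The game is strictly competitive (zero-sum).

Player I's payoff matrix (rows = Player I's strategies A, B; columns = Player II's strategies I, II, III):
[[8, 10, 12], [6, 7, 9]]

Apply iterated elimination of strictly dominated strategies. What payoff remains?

8

Column II is strictly dominated by I for Player II (8<10, 6<7); eliminate II.
Row B is strictly dominated by row A (8>6, 12>9); eliminate B.
Column III is strictly dominated by I for Player II (8<12); eliminate III.
Only (A, I) remains, with payoff 8.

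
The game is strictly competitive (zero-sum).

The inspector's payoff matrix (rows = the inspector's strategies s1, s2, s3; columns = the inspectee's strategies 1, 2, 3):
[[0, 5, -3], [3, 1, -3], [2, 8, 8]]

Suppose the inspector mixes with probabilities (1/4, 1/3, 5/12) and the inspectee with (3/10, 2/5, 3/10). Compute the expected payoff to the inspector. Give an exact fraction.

Against (3/10, 2/5, 3/10), each row's expected payoff is s1: 11/10; s2: 2/5; s3: 31/5.
Taking the (1/4, 1/3, 5/12)-weighted average: (1/4)·(11/10) + (1/3)·(2/5) + (5/12)·(31/5) = 359/120.

359/120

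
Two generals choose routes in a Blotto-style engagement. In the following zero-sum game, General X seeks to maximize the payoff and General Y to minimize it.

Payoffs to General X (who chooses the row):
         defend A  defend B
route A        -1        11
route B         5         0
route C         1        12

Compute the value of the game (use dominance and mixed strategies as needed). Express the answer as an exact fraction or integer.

15/4

Row route A is strictly dominated by row route C, so General X never plays it.
The remaining 2×2 game on (route B, route C) × (defend A, defend B) has no saddle point. Let General X play route B with probability p; indifference gives 5p + (1−p) = 12(1−p), so p = 11/16.
Similarly General Y's optimal q on defend A is 3/4, and the value is 5·(3/4) + (0)·(1/4) = 15/4.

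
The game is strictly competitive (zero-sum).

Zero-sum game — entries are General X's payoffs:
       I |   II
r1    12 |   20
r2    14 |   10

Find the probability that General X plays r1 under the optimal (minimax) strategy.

1/3

Row minima are 12 and 10, so General X's maximin is 12; column maxima are 14 and 20, so General Y's minimax is 14. These differ, so the equilibrium is in mixed strategies.
Let General X play r1 with probability p. General Y is indifferent when 12p + 14(1−p) = 20p + 10(1−p), giving p = 1/3.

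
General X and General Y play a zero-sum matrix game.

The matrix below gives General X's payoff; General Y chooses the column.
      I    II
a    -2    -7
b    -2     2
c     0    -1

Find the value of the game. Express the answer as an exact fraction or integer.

-2/5

Row a is strictly dominated by row c, so General X never plays it.
The remaining 2×2 game on (b, c) × (I, II) has no saddle point. Let General X play b with probability p; indifference gives −2p = 2p − (1−p), so p = 1/5.
Similarly General Y's optimal q on I is 3/5, and the value is -2·(3/5) + (2)·(2/5) = -2/5.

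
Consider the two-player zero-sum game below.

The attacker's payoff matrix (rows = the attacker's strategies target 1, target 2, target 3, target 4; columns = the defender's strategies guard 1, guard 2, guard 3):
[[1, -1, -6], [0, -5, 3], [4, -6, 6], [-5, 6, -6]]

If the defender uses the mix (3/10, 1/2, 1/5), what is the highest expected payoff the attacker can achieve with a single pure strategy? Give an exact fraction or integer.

3/10

target 1: (1)·(3/10) + (-1)·(1/2) + (-6)·(1/5) = -7/5.
target 2: (0)·(3/10) + (-5)·(1/2) + (3)·(1/5) = -19/10.
target 3: (4)·(3/10) + (-6)·(1/2) + (6)·(1/5) = -3/5.
target 4: (-5)·(3/10) + (6)·(1/2) + (-6)·(1/5) = 3/10.
The best pure response is target 4 with expected payoff 3/10.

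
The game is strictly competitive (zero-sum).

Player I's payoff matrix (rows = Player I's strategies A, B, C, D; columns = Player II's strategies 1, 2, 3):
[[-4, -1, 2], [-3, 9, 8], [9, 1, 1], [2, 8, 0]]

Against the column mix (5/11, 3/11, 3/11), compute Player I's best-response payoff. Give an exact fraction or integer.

51/11

A: (-4)·(5/11) + (-1)·(3/11) + (2)·(3/11) = -17/11.
B: (-3)·(5/11) + (9)·(3/11) + (8)·(3/11) = 36/11.
C: (9)·(5/11) + (1)·(3/11) + (1)·(3/11) = 51/11.
D: (2)·(5/11) + (8)·(3/11) + (0)·(3/11) = 34/11.
The best pure response is C with expected payoff 51/11.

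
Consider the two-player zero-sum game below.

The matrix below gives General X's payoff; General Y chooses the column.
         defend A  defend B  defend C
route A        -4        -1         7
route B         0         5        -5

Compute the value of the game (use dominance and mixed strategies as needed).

Column defend B is strictly dominated by defend A for General Y (it gives General X more in every row).
The remaining 2×2 game on (route A, route B) × (defend A, defend C) has no saddle point. Let General X play route A with probability p; indifference gives −4p = 7p − 5(1−p), so p = 5/16.
Similarly General Y's optimal q on defend A is 3/4, and the value is -4·(3/4) + (7)·(1/4) = -5/4.

-5/4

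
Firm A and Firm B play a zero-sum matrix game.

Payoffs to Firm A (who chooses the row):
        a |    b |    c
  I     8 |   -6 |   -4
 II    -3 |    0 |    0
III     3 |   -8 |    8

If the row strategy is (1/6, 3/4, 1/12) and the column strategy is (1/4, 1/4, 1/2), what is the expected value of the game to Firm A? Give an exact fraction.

Against (1/4, 1/4, 1/2), each row's expected payoff is I: -3/2; II: -3/4; III: 11/4.
Taking the (1/6, 3/4, 1/12)-weighted average: (1/6)·(-3/2) + (3/4)·(-3/4) + (1/12)·(11/4) = -7/12.

-7/12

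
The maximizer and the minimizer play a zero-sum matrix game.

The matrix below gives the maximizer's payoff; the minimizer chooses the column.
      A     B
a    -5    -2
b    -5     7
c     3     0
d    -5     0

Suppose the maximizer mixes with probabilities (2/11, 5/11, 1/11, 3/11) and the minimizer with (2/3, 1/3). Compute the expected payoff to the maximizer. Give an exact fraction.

Against (2/3, 1/3), each row's expected payoff is a: -4; b: -1; c: 2; d: -10/3.
Taking the (2/11, 5/11, 1/11, 3/11)-weighted average: (2/11)·(-4) + (5/11)·(-1) + (1/11)·(2) + (3/11)·(-10/3) = -21/11.

-21/11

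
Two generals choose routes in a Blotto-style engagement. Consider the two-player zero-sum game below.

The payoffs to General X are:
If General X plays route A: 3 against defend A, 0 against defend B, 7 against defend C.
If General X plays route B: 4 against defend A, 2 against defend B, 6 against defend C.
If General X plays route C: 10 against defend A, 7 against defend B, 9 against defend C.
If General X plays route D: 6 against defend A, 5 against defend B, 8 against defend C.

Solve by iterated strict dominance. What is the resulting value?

7

Column defend C is strictly dominated by defend B for General Y (0<7, 2<6, 7<9, 5<8); eliminate defend C.
Row route B is strictly dominated by row route C (10>4, 7>2); eliminate route B.
Row route D is strictly dominated by row route C (10>6, 7>5); eliminate route D.
Row route A is strictly dominated by row route C (10>3, 7>0); eliminate route A.
Column defend A is strictly dominated by defend B for General Y (7<10); eliminate defend A.
Only (route C, defend B) remains, with payoff 7.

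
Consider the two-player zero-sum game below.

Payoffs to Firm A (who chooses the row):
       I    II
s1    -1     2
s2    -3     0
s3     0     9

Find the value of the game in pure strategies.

Row minima: -1, -3, 0 → Firm A's maximin is 0.
Column maxima: 0, 9 → Firm B's minimax is 0.
They coincide at (s3, I), so the value is 0.

0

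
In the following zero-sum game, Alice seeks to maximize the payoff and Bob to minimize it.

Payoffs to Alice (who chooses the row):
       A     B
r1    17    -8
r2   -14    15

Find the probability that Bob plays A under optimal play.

Row minima are -8 and -14, so Alice's maximin is -8; column maxima are 17 and 15, so Bob's minimax is 15. These differ, so the equilibrium is in mixed strategies.
Let Bob play A with probability q. Alice is indifferent when 17q − 8(1−q) = −14q + 15(1−q), giving q = 23/54.

23/54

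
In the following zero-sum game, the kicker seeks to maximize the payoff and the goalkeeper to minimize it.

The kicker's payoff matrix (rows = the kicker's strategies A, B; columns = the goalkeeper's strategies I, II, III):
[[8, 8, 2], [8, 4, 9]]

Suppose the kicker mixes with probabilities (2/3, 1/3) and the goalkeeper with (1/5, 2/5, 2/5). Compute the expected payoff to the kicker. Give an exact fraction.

6

Against (1/5, 2/5, 2/5), each row's expected payoff is A: 28/5; B: 34/5.
Taking the (2/3, 1/3)-weighted average: (2/3)·(28/5) + (1/3)·(34/5) = 6.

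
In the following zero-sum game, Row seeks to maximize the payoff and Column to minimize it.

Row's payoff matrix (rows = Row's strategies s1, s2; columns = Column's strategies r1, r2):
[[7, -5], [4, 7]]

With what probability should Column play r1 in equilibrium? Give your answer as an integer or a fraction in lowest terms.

4/5

Row minima are -5 and 4, so Row's maximin is 4; column maxima are 7 and 7, so Column's minimax is 7. These differ, so the equilibrium is in mixed strategies.
Let Column play r1 with probability q. Row is indifferent when 7q − 5(1−q) = 4q + 7(1−q), giving q = 4/5.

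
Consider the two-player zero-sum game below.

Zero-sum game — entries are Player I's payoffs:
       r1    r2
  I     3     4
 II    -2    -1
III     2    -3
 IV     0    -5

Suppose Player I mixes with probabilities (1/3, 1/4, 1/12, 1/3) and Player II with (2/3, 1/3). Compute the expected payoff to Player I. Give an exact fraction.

1/6

Against (2/3, 1/3), each row's expected payoff is I: 10/3; II: -5/3; III: 1/3; IV: -5/3.
Taking the (1/3, 1/4, 1/12, 1/3)-weighted average: (1/3)·(10/3) + (1/4)·(-5/3) + (1/12)·(1/3) + (1/3)·(-5/3) = 1/6.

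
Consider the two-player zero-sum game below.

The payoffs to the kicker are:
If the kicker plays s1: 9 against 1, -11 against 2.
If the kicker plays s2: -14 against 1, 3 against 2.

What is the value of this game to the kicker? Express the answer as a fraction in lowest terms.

-127/37

Row minima are -11 and -14, so the kicker's maximin is -11; column maxima are 9 and 3, so the goalkeeper's minimax is 3. These differ, so the equilibrium is in mixed strategies.
Let the kicker play s1 with probability p. The goalkeeper is indifferent when 9p − 14(1−p) = −11p + 3(1−p), giving p = 17/37.
Let the goalkeeper play 1 with probability q. The kicker is indifferent when 9q − 11(1−q) = −14q + 3(1−q), giving q = 14/37.
The value is 9·(14/37) + (-11)·(23/37) = -127/37.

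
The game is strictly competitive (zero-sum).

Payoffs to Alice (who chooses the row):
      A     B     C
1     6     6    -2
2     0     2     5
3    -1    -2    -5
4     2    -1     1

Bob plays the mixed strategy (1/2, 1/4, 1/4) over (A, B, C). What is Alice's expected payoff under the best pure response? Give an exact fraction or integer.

1: (6)·(1/2) + (6)·(1/4) + (-2)·(1/4) = 4.
2: (0)·(1/2) + (2)·(1/4) + (5)·(1/4) = 7/4.
3: (-1)·(1/2) + (-2)·(1/4) + (-5)·(1/4) = -9/4.
4: (2)·(1/2) + (-1)·(1/4) + (1)·(1/4) = 1.
The best pure response is 1 with expected payoff 4.

4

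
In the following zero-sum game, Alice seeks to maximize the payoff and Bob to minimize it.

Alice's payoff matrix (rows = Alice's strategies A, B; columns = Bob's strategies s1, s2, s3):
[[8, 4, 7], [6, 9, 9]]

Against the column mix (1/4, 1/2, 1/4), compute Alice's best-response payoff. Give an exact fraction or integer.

A: (8)·(1/4) + (4)·(1/2) + (7)·(1/4) = 23/4.
B: (6)·(1/4) + (9)·(1/2) + (9)·(1/4) = 33/4.
The best pure response is B with expected payoff 33/4.

33/4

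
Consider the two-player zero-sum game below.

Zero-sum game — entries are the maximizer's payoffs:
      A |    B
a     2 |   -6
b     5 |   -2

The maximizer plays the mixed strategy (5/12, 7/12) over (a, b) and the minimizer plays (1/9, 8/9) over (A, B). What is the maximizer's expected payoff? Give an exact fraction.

-307/108

Against (1/9, 8/9), each row's expected payoff is a: -46/9; b: -11/9.
Taking the (5/12, 7/12)-weighted average: (5/12)·(-46/9) + (7/12)·(-11/9) = -307/108.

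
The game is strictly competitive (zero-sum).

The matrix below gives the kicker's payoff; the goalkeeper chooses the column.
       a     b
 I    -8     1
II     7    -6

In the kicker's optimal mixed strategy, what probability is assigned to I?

Row minima are -8 and -6, so the kicker's maximin is -6; column maxima are 7 and 1, so the goalkeeper's minimax is 1. These differ, so the equilibrium is in mixed strategies.
Let the kicker play I with probability p. The goalkeeper is indifferent when −8p + 7(1−p) = p − 6(1−p), giving p = 13/22.

13/22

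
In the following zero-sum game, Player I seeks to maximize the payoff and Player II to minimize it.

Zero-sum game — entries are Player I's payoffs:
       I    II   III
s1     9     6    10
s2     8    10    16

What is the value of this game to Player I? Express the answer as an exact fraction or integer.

Column III is strictly dominated by II for Player II (it gives Player I more in every row).
The remaining 2×2 game on (s1, s2) × (I, II) has no saddle point. Let Player I play s1 with probability p; indifference gives 9p + 8(1−p) = 6p + 10(1−p), so p = 2/5.
Similarly Player II's optimal q on I is 4/5, and the value is 9·(4/5) + (6)·(1/5) = 42/5.

42/5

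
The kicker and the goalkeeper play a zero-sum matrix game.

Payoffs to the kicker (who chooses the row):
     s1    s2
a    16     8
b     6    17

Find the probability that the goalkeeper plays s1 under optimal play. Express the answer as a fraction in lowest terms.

Row minima are 8 and 6, so the kicker's maximin is 8; column maxima are 16 and 17, so the goalkeeper's minimax is 16. These differ, so the equilibrium is in mixed strategies.
Let the goalkeeper play s1 with probability q. The kicker is indifferent when 16q + 8(1−q) = 6q + 17(1−q), giving q = 9/19.

9/19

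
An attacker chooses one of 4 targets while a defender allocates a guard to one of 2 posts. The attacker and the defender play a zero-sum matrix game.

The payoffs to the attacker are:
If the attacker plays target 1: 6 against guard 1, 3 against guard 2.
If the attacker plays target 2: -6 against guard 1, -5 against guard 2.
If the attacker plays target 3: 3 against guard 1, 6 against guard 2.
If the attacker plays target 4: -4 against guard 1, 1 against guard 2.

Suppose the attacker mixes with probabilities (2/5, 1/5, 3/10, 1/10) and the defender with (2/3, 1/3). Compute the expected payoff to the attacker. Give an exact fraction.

Against (2/3, 1/3), each row's expected payoff is target 1: 5; target 2: -17/3; target 3: 4; target 4: -7/3.
Taking the (2/5, 1/5, 3/10, 1/10)-weighted average: (2/5)·(5) + (1/5)·(-17/3) + (3/10)·(4) + (1/10)·(-7/3) = 11/6.

11/6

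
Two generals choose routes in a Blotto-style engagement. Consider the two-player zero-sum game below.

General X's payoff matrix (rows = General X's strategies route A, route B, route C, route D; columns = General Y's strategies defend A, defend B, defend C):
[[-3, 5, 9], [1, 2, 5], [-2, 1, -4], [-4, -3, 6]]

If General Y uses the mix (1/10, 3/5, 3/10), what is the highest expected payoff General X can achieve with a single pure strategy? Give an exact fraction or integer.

route A: (-3)·(1/10) + (5)·(3/5) + (9)·(3/10) = 27/5.
route B: (1)·(1/10) + (2)·(3/5) + (5)·(3/10) = 14/5.
route C: (-2)·(1/10) + (1)·(3/5) + (-4)·(3/10) = -4/5.
route D: (-4)·(1/10) + (-3)·(3/5) + (6)·(3/10) = -2/5.
The best pure response is route A with expected payoff 27/5.

27/5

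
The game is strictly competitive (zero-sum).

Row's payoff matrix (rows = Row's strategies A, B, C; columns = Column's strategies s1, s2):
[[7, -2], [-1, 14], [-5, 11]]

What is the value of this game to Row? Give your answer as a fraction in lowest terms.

4

Row C is strictly dominated by row B, so Row never plays it.
The remaining 2×2 game on (A, B) × (s1, s2) has no saddle point. Let Row play A with probability p; indifference gives 7p − (1−p) = −2p + 14(1−p), so p = 5/8.
Similarly Column's optimal q on s1 is 2/3, and the value is 7·(2/3) + (-2)·(1/3) = 4.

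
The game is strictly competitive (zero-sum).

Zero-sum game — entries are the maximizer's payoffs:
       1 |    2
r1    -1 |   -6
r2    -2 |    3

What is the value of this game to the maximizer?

Row minima are -6 and -2, so the maximizer's maximin is -2; column maxima are -1 and 3, so the minimizer's minimax is -1. These differ, so the equilibrium is in mixed strategies.
Let the maximizer play r1 with probability p. The minimizer is indifferent when −p − 2(1−p) = −6p + 3(1−p), giving p = 1/2.
Let the minimizer play 1 with probability q. The maximizer is indifferent when −q − 6(1−q) = −2q + 3(1−q), giving q = 9/10.
The value is -1·(9/10) + (-6)·(1/10) = -3/2.

-3/2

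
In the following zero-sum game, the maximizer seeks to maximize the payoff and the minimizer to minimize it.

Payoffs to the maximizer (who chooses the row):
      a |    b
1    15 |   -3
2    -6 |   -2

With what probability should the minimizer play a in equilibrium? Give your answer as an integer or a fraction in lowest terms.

Row minima are -3 and -6, so the maximizer's maximin is -3; column maxima are 15 and -2, so the minimizer's minimax is -2. These differ, so the equilibrium is in mixed strategies.
Let the minimizer play a with probability q. The maximizer is indifferent when 15q − 3(1−q) = −6q − 2(1−q), giving q = 1/22.

1/22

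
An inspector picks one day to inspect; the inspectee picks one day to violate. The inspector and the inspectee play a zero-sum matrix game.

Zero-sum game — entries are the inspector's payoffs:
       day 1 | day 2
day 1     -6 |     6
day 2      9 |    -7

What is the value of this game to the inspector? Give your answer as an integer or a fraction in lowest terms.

3/7

Row minima are -6 and -7, so the inspector's maximin is -6; column maxima are 9 and 6, so the inspectee's minimax is 6. These differ, so the equilibrium is in mixed strategies.
Let the inspector play day 1 with probability p. The inspectee is indifferent when −6p + 9(1−p) = 6p − 7(1−p), giving p = 4/7.
Let the inspectee play day 1 with probability q. The inspector is indifferent when −6q + 6(1−q) = 9q − 7(1−q), giving q = 13/28.
The value is -6·(13/28) + (6)·(15/28) = 3/7.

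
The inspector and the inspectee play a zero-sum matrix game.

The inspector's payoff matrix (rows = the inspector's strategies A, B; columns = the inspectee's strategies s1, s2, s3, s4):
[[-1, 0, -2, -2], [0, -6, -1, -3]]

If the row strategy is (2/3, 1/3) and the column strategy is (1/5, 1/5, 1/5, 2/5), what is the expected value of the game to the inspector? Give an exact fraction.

-9/5

Against (1/5, 1/5, 1/5, 2/5), each row's expected payoff is A: -7/5; B: -13/5.
Taking the (2/3, 1/3)-weighted average: (2/3)·(-7/5) + (1/3)·(-13/5) = -9/5.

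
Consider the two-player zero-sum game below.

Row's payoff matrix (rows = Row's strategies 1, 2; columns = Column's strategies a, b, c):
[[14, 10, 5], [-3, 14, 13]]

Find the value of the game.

197/25

Column b is strictly dominated by c for Column (it gives Row more in every row).
The remaining 2×2 game on (1, 2) × (a, c) has no saddle point. Let Row play 1 with probability p; indifference gives 14p − 3(1−p) = 5p + 13(1−p), so p = 16/25.
Similarly Column's optimal q on a is 8/25, and the value is 14·(8/25) + (5)·(17/25) = 197/25.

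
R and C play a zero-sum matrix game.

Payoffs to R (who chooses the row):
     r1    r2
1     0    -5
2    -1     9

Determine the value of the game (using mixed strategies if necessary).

-1/3

Row minima are -5 and -1, so R's maximin is -1; column maxima are 0 and 9, so C's minimax is 0. These differ, so the equilibrium is in mixed strategies.
Let R play 1 with probability p. C is indifferent when −(1−p) = −5p + 9(1−p), giving p = 2/3.
Let C play r1 with probability q. R is indifferent when −5(1−q) = −q + 9(1−q), giving q = 14/15.
The value is 0·(14/15) + (-5)·(1/15) = -1/3.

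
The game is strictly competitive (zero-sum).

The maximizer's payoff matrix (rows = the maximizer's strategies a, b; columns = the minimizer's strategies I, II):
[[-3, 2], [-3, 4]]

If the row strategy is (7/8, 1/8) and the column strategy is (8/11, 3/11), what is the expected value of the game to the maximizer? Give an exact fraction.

-69/44

Against (8/11, 3/11), each row's expected payoff is a: -18/11; b: -12/11.
Taking the (7/8, 1/8)-weighted average: (7/8)·(-18/11) + (1/8)·(-12/11) = -69/44.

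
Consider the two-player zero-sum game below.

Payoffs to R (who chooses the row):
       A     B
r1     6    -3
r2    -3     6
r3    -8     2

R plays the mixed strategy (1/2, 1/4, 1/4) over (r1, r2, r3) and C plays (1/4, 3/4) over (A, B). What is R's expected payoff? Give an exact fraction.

7/16

Against (1/4, 3/4), each row's expected payoff is r1: -3/4; r2: 15/4; r3: -1/2.
Taking the (1/2, 1/4, 1/4)-weighted average: (1/2)·(-3/4) + (1/4)·(15/4) + (1/4)·(-1/2) = 7/16.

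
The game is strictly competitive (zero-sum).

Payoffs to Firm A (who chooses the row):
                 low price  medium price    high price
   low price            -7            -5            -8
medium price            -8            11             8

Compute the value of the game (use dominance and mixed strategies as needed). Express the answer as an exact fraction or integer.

-120/17

Column medium price is strictly dominated by high price for Firm B (it gives Firm A more in every row).
The remaining 2×2 game on (low price, medium price) × (low price, high price) has no saddle point. Let Firm A play low price with probability p; indifference gives −7p − 8(1−p) = −8p + 8(1−p), so p = 16/17.
Similarly Firm B's optimal q on low price is 16/17, and the value is -7·(16/17) + (-8)·(1/17) = -120/17.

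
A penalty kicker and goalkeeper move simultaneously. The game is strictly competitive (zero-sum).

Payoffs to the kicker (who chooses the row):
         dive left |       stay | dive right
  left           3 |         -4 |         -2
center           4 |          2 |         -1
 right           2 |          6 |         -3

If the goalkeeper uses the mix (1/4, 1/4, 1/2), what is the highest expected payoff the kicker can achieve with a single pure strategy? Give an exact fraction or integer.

1

left: (3)·(1/4) + (-4)·(1/4) + (-2)·(1/2) = -5/4.
center: (4)·(1/4) + (2)·(1/4) + (-1)·(1/2) = 1.
right: (2)·(1/4) + (6)·(1/4) + (-3)·(1/2) = 1/2.
The best pure response is center with expected payoff 1.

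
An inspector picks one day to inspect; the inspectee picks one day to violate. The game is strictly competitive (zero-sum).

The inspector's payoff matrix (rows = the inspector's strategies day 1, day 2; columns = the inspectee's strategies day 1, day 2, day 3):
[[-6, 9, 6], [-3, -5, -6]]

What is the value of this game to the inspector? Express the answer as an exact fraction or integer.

Column day 2 is strictly dominated by day 3 for the inspectee (it gives the inspector more in every row).
The remaining 2×2 game on (day 1, day 2) × (day 1, day 3) has no saddle point. Let the inspector play day 1 with probability p; indifference gives −6p − 3(1−p) = 6p − 6(1−p), so p = 1/5.
Similarly the inspectee's optimal q on day 1 is 4/5, and the value is -6·(4/5) + (6)·(1/5) = -18/5.

-18/5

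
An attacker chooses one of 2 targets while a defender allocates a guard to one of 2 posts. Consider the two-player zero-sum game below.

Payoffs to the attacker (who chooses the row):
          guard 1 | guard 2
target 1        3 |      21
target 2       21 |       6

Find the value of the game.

141/11

Row minima are 3 and 6, so the attacker's maximin is 6; column maxima are 21 and 21, so the defender's minimax is 21. These differ, so the equilibrium is in mixed strategies.
Let the attacker play target 1 with probability p. The defender is indifferent when 3p + 21(1−p) = 21p + 6(1−p), giving p = 5/11.
Let the defender play guard 1 with probability q. The attacker is indifferent when 3q + 21(1−q) = 21q + 6(1−q), giving q = 5/11.
The value is 3·(5/11) + (21)·(6/11) = 141/11.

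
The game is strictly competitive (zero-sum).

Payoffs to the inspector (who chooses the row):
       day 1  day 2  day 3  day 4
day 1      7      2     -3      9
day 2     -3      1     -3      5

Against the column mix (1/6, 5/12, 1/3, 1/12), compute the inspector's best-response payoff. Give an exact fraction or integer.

day 1: (7)·(1/6) + (2)·(5/12) + (-3)·(1/3) + (9)·(1/12) = 7/4.
day 2: (-3)·(1/6) + (1)·(5/12) + (-3)·(1/3) + (5)·(1/12) = -2/3.
The best pure response is day 1 with expected payoff 7/4.

7/4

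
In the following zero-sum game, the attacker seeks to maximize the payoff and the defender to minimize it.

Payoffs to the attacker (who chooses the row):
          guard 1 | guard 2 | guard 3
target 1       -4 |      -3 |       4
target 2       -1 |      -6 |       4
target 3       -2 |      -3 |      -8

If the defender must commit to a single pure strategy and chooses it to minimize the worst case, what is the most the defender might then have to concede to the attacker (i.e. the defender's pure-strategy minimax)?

-3

The worst case (largest entry) in each column is guard 1: -1, guard 2: -3, guard 3: 4.
The best (smallest) of these is -3.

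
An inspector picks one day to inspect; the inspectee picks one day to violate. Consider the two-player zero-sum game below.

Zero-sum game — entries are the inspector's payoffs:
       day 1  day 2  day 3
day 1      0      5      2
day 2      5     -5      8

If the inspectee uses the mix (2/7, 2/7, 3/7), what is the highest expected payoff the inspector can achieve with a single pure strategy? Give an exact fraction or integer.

24/7

day 1: (0)·(2/7) + (5)·(2/7) + (2)·(3/7) = 16/7.
day 2: (5)·(2/7) + (-5)·(2/7) + (8)·(3/7) = 24/7.
The best pure response is day 2 with expected payoff 24/7.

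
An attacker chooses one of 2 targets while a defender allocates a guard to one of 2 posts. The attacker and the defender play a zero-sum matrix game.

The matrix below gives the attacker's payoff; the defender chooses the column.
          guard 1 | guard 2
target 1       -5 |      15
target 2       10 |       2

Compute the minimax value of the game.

40/7

Row minima are -5 and 2, so the attacker's maximin is 2; column maxima are 10 and 15, so the defender's minimax is 10. These differ, so the equilibrium is in mixed strategies.
Let the attacker play target 1 with probability p. The defender is indifferent when −5p + 10(1−p) = 15p + 2(1−p), giving p = 2/7.
Let the defender play guard 1 with probability q. The attacker is indifferent when −5q + 15(1−q) = 10q + 2(1−q), giving q = 13/28.
The value is -5·(13/28) + (15)·(15/28) = 40/7.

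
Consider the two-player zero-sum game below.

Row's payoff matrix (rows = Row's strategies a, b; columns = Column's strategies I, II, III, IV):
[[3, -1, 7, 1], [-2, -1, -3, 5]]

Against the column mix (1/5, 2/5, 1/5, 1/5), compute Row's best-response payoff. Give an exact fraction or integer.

a: (3)·(1/5) + (-1)·(2/5) + (7)·(1/5) + (1)·(1/5) = 9/5.
b: (-2)·(1/5) + (-1)·(2/5) + (-3)·(1/5) + (5)·(1/5) = -2/5.
The best pure response is a with expected payoff 9/5.

9/5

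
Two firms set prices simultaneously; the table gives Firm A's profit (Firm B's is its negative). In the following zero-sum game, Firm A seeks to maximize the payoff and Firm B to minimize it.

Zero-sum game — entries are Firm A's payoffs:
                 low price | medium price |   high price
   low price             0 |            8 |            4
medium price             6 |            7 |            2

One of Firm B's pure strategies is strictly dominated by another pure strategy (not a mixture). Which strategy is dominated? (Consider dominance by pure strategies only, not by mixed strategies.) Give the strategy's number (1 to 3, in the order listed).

Firm B prefers columns that give Firm A less. Compare medium price with low price: 0 < 8, 6 < 7.
So low price strictly dominates medium price for Firm B; medium price is strictly dominated.

2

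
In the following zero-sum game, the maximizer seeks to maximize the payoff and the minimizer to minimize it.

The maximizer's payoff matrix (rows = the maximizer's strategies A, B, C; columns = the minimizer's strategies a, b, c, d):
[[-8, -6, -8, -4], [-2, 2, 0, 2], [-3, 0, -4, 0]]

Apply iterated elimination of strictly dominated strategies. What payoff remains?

-2

Row A is strictly dominated by row B (-2>-8, 2>-6, 0>-8, 2>-4); eliminate A.
Row C is strictly dominated by row B (-2>-3, 2>0, 0>-4, 2>0); eliminate C.
Column c is strictly dominated by a for the minimizer (-2<0); eliminate c.
Column b is strictly dominated by a for the minimizer (-2<2); eliminate b.
Column d is strictly dominated by a for the minimizer (-2<2); eliminate d.
Only (B, a) remains, with payoff -2.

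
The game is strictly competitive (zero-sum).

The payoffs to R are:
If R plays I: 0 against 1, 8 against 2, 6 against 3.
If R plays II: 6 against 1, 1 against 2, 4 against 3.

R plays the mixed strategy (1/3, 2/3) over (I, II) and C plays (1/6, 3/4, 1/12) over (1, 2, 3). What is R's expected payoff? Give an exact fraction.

Against (1/6, 3/4, 1/12), each row's expected payoff is I: 13/2; II: 25/12.
Taking the (1/3, 2/3)-weighted average: (1/3)·(13/2) + (2/3)·(25/12) = 32/9.

32/9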